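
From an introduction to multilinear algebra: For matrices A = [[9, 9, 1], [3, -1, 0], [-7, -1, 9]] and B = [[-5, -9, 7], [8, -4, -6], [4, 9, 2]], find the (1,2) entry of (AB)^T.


(AB)^T_{ij} = (AB)_{ji} = sum_k A_{jk} B_{ki}.
For i=1, j=2 we need (AB)_{21}:
A_{21} * B_{11} = 3 * -5 = -15
A_{22} * B_{21} = -1 * 8 = -8
A_{23} * B_{31} = 0 * 4 = 0
Sum = -15 + -8 + 0 = -23

-23


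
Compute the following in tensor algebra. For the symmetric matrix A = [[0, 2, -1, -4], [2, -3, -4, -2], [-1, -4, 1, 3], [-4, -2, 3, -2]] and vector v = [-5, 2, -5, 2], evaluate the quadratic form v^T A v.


First compute Av:
(Av)_1 = 0*-5 + 2*2 + -1*-5 + -4*2 = 1
(Av)_2 = 2*-5 + -3*2 + -4*-5 + -2*2 = 0
(Av)_3 = -1*-5 + -4*2 + 1*-5 + 3*2 = -2
(Av)_4 = -4*-5 + -2*2 + 3*-5 + -2*2 = -3
Av = [1, 0, -2, -3]
Then v^T (Av) = -5*1 + 2*0 + -5*-2 + 2*-3
= -5 + 0 + 10 + -6 = -1

-1


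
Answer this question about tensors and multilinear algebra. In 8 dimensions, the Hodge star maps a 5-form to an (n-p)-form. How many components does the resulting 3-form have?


The Hodge dual of a p-form on an n-dimensional manifold is an (n-p)-form.
n = 8, p = 5, so dual degree = 8 - 5 = 3
The number of components is C(n, n-p) = C(8, 3) = 56

56


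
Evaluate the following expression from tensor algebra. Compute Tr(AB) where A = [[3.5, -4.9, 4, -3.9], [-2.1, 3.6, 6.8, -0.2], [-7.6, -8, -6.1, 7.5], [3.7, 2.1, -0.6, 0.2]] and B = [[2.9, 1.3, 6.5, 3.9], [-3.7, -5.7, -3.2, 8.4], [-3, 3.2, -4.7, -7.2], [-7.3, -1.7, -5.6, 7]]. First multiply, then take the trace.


Tr(AB) = sum_i (AB)_{ii} where (AB)_{ii} = sum_k A_{ik} B_{ki}.
(AB)_{11} = 3.5*2.9 + -4.9*-3.7 + 4*-3 + -3.9*-7.3 = 44.75
(AB)_{22} = -2.1*1.3 + 3.6*-5.7 + 6.8*3.2 + -0.2*-1.7 = -1.15
(AB)_{33} = -7.6*6.5 + -8*-3.2 + -6.1*-4.7 + 7.5*-5.6 = -37.13
(AB)_{44} = 3.7*3.9 + 2.1*8.4 + -0.6*-7.2 + 0.2*7 = 37.79
Tr(AB) = 44.75 + -1.15 + -37.13 + 37.79 = 44.26

44.26


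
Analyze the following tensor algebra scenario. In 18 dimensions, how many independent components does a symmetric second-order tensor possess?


A symmetric rank-2 tensor in d dimensions has d(d+1)/2 independent components.
d = 18
d(d+1)/2 = 18 * 19 / 2 = 342 / 2 = 171

171


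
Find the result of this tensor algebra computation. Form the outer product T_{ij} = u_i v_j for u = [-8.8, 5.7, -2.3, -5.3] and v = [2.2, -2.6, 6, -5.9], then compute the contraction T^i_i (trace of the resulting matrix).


The outer product gives T_{ij} = u_i v_j.
The trace (contraction) is Tr(T) = sum_i T_{ii} = sum_i u_i v_i.
Diagonal entries:
T_{11} = u_1 * v_1 = -8.8 * 2.2 = -19.36
T_{22} = u_2 * v_2 = 5.7 * -2.6 = -14.82
T_{33} = u_3 * v_3 = -2.3 * 6 = -13.8
T_{44} = u_4 * v_4 = -5.3 * -5.9 = 31.27
Tr(T) = -19.36 + -14.82 + -13.8 + 31.27 = -16.71

-16.71


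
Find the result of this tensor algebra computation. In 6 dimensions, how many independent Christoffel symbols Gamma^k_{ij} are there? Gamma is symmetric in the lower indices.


Christoffel symbols Gamma^k_{ij} are symmetric in i,j, so there are d * d(d+1)/2 independent symbols.
d = 6
d(d+1)/2 = 6 * 7 / 2 = 21
Total = 6 * 21 = 126

126


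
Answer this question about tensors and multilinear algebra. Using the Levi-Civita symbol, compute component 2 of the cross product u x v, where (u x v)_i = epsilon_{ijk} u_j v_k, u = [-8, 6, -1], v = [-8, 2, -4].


(u x v)_2 = sum_{j,k} epsilon_{2jk} u_j v_k. Only permutations of (1,2,3) contribute; the two non-zero terms are:
eps_{213} u_1 v_3 = -1 * -8 * -4 = -32
eps_{231} u_3 v_1 = 1 * -1 * -8 = 8
(u x v)_2 = -24

-24


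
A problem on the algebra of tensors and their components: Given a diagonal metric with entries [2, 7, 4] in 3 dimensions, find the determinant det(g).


For a diagonal metric, the determinant is the product of diagonal entries.
Diagonal entries: 2, 7, 4
det(g) = 2 * 7 * 4 = 56

56


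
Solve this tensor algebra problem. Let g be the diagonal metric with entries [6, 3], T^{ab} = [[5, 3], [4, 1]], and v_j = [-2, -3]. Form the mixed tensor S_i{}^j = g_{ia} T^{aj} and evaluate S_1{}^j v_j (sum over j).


Step 1: lower the first index. For a diagonal metric, g_{ia} T^{aj} = g_{ii} T^{ij} (no sum on i).
g_{11} = 6
S_1{}^1 = 6 * T^{11} = 6 * 5 = 30
S_1{}^2 = 6 * T^{12} = 6 * 3 = 18
Step 2: contract S_1{}^j with v_j.
S_1{}^1 * v_1 = 30 * -2 = -60
S_1{}^2 * v_2 = 18 * -3 = -54
Result = -60 + -54 = -114

-114


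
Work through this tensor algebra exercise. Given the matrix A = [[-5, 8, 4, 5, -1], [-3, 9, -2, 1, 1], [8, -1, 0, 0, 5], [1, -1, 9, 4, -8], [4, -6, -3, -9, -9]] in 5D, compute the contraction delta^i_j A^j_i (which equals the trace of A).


The contraction (trace) of a rank-2 tensor is the sum of its diagonal elements.
Diagonal entries: A[1,1] = -5, A[2,2] = 9, A[3,3] = 0, A[4,4] = 4, A[5,5] = -9
Tr(A) = -5 + 9 + 0 + 4 + -9 = -1

-1


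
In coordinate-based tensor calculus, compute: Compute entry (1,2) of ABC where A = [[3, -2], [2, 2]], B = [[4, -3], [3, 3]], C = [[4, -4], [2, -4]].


(ABC)_{12} = sum_m (AB)_{1m} C_{m2}. First compute row 1 of AB.
(AB)_{11} = 3*4 + -2*3 = 6
(AB)_{12} = 3*-3 + -2*3 = -15
Now contract with column 2 of C:
(AB)_{11} * C_{12} = 6 * -4 = -24
(AB)_{12} * C_{22} = -15 * -4 = 60
(ABC)_{12} = -24 + 60 = 36

36


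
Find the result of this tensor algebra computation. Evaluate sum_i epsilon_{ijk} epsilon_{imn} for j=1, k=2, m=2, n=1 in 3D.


Using the identity: epsilon_{ijk} epsilon_{imn} = delta_{jm} delta_{kn} - delta_{jn} delta_{km}.
delta_{12} = 0
delta_{21} = 0
delta_{11} = 1
delta_{22} = 1
Result = 0 * 0 - 1 * 1 = 0 - 1 = -1

-1


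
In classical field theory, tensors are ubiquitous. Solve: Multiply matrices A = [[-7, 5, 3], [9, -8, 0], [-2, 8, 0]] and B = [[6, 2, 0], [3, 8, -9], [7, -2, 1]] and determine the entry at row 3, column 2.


(AB)_{ij} = sum_k A_{ik} B_{kj}.
For i=3, j=2:
A_{31} * B_{12} = -2 * 2 = -4
A_{32} * B_{22} = 8 * 8 = 64
A_{33} * B_{32} = 0 * -2 = 0
Sum = -4 + 64 + 0 = 60

60


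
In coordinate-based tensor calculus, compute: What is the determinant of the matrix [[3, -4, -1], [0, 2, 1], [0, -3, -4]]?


Expanding along the first row, det(A) = a11*M_11 - a12*M_12 + a13*M_13, where M_1j is the (1,j) minor.
Minor M_11 = 2*-4 - 1*-3 = -5
Minor M_12 = 0*-4 - 1*0 = 0
Minor M_13 = 0*-3 - 2*0 = 0
det = 3*(-5) - -4*(0) + -1*(0)
    = -15 - 0 + 0
    = -15

-15


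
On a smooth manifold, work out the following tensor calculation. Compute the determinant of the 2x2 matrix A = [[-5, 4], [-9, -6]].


For a 2x2 matrix [[a, b], [c, d]], det = a*d - b*c.
a = -5, b = 4, c = -9, d = -6
a*d = -5 * -6 = 30
b*c = 4 * -9 = -36
det = 30 - -36 = 66

66


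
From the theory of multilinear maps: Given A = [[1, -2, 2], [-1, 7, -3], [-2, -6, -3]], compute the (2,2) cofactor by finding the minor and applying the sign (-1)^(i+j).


To find cofactor C_{22}, delete row 2 and column 2.
The resulting 2x2 submatrix is: [[1, 2], [-2, -3]]
Minor M_{22} = 1*-3 - 2*-2
  = -3 - -4 = 1
Sign = (-1)^(2+2) = (-1)^4 = 1
Cofactor C_{22} = 1 * 1 = 1

1


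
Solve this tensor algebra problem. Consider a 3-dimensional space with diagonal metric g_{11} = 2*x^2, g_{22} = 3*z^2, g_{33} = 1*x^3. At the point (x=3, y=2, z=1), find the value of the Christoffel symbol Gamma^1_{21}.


For a diagonal metric, Gamma^k_{ij} = (1/2) g^{kk} (dg_{ik}/dx_j + dg_{jk}/dx_i - dg_{ij}/dx_k).
The metric is diagonal, so g_{ab} = 0 for a != b.
At the given point: g_{11} = 18, g_{22} = 3, g_{33} = 27
g^{11} = 1/18
dg_{21}/dx_1 = 0 (off-diagonal)
dg_{11}/dx_2 = dg_{11}/dx_2 = 0
dg_{21}/dx_1 = 0 (off-diagonal)
Numerator = 0 + 0 - 0 = 0
Gamma^1_{21} = 0 / (2 * 18) = 0

0


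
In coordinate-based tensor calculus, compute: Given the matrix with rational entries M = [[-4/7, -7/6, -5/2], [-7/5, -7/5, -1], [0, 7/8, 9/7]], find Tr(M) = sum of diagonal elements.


The trace is the sum of diagonal entries.
Diagonal: M[1,1] = -4/7, M[2,2] = -7/5, M[3,3] = 9/7
Tr(M) = -4/7 + -7/5 + 9/7
Computing step by step:
After adding M[1,1]: -4/7
After adding M[2,2]: -69/35
After adding M[3,3]: -24/35
Tr(M) = -24/35

-24/35


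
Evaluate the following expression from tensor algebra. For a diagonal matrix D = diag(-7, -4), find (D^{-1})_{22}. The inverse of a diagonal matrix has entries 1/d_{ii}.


For a diagonal matrix, the inverse has entries (D^{-1})_{ii} = 1/d_{ii}.
The diagonal entries are: d_{11} = -7, d_{22} = -4
We need (D^{-1})_{22} = 1/d_{22} = 1/-4 = -1/4

-1/4


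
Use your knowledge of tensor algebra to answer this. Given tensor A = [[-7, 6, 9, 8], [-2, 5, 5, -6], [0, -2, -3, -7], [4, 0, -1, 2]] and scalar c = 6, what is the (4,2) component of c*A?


Scalar multiplication: (cA)_{ij} = c * A_{ij}.
c = 6
A_{42} = 0
(cA)_{42} = 6 * 0 = 0

0


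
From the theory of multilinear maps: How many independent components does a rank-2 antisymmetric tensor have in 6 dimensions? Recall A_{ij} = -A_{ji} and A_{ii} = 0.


An antisymmetric rank-2 tensor satisfies A_{ij} = -A_{ji}, so diagonal entries are zero.
The independent components are the upper-triangular entries: C(n, 2) = n(n-1)/2.
n = 6
C(6, 2) = 6 * 5 / 2 = 30 / 2 = 15

15


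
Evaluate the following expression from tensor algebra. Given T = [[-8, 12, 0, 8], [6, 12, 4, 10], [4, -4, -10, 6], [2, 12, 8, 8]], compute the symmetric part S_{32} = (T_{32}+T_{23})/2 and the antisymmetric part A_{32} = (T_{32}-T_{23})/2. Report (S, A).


T_{32} = -4
T_{23} = 4
S_{32} = (-4 + 4)/2 = 0/2 = 0
A_{32} = (-4 - 4)/2 = -8/2 = -4
Check: S + A = 0 + -4 = -4 = T_{32}.

(0, -4)


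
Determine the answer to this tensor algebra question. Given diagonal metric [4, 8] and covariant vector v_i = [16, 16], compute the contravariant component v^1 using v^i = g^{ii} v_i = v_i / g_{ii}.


To raise an index with a diagonal metric: v^i = v_i / g_{ii}.
For index 1: v_1 = 16, g_{11} = 4
v^1 = 16 / 4 = 4

4


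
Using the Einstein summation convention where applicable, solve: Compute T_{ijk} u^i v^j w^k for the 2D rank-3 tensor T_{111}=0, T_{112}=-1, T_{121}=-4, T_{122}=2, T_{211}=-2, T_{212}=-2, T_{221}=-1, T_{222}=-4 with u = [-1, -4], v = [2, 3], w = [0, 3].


S = sum over i,j,k of T_{ijk} u_i v_j w_k. Expanding all 8 terms:
T_{111}*u_1*v_1*w_1 = 0*-1*2*0 = 0  (running total: 0)
T_{112}*u_1*v_1*w_2 = -1*-1*2*3 = 6  (running total: 6)
T_{121}*u_1*v_2*w_1 = -4*-1*3*0 = 0  (running total: 6)
T_{122}*u_1*v_2*w_2 = 2*-1*3*3 = -18  (running total: -12)
T_{211}*u_2*v_1*w_1 = -2*-4*2*0 = 0  (running total: -12)
T_{212}*u_2*v_1*w_2 = -2*-4*2*3 = 48  (running total: 36)
T_{221}*u_2*v_2*w_1 = -1*-4*3*0 = 0  (running total: 36)
T_{222}*u_2*v_2*w_2 = -4*-4*3*3 = 144  (running total: 180)
S = 180

180


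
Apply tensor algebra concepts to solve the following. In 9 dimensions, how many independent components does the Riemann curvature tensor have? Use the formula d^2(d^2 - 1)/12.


The Riemann tensor in d dimensions has d^2(d^2 - 1)/12 independent components.
d = 9, so d^2 = 81
d^2 - 1 = 80
d^2(d^2 - 1) = 81 * 80 = 6480
Divide by 12: 6480 / 12 = 540

540


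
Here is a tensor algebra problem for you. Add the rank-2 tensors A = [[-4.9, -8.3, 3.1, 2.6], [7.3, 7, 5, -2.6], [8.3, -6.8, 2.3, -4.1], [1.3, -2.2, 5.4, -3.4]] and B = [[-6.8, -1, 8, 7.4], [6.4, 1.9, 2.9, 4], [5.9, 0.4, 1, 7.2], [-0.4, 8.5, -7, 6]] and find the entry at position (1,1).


Tensor addition is component-wise: (A + B)_{ij} = A_{ij} + B_{ij}.
A_{11} = -4.9
B_{11} = -6.8
(A + B)_{11} = -4.9 + -6.8 = -11.7

-11.7


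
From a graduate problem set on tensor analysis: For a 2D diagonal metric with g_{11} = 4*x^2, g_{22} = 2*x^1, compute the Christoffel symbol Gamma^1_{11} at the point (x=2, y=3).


For a diagonal metric, Gamma^k_{ij} = (1/2) g^{kk} (dg_{ik}/dx_j + dg_{jk}/dx_i - dg_{ij}/dx_k).
The metric is diagonal, so g_{ab} = 0 for a != b.
At the given point: g_{11} = 16, g_{22} = 4
g^{11} = 1/16
dg_{11}/dx_1 = dg_{11}/dx_1 = 16
dg_{11}/dx_1 = dg_{11}/dx_1 = 16
dg_{11}/dx_1 = dg_{11}/dx_1 = 16
Numerator = 16 + 16 - 16 = 16
Gamma^1_{11} = 16 / (2 * 16) = 1/2

1/2


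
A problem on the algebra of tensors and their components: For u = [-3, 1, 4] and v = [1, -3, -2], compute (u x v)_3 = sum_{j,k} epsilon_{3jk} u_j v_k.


(u x v)_3 = sum_{j,k} epsilon_{3jk} u_j v_k. Only permutations of (1,2,3) contribute; the two non-zero terms are:
eps_{312} u_1 v_2 = 1 * -3 * -3 = 9
eps_{321} u_2 v_1 = -1 * 1 * 1 = -1
(u x v)_3 = 8

8


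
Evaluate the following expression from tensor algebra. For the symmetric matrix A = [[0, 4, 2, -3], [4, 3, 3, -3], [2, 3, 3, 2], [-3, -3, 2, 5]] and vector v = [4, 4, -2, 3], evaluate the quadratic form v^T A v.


First compute Av:
(Av)_1 = 0*4 + 4*4 + 2*-2 + -3*3 = 3
(Av)_2 = 4*4 + 3*4 + 3*-2 + -3*3 = 13
(Av)_3 = 2*4 + 3*4 + 3*-2 + 2*3 = 20
(Av)_4 = -3*4 + -3*4 + 2*-2 + 5*3 = -13
Av = [3, 13, 20, -13]
Then v^T (Av) = 4*3 + 4*13 + -2*20 + 3*-13
= 12 + 52 + -40 + -39 = -15

-15


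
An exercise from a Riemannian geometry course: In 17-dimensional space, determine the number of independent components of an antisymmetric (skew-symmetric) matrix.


An antisymmetric rank-2 tensor satisfies A_{ij} = -A_{ji}, so diagonal entries are zero.
The independent components are the upper-triangular entries: C(n, 2) = n(n-1)/2.
n = 17
C(17, 2) = 17 * 16 / 2 = 272 / 2 = 136

136


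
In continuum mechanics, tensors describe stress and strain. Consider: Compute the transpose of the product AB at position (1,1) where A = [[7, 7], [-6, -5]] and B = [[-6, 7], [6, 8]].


(AB)^T_{ij} = (AB)_{ji} = sum_k A_{jk} B_{ki}.
For i=1, j=1 we need (AB)_{11}:
A_{11} * B_{11} = 7 * -6 = -42
A_{12} * B_{21} = 7 * 6 = 42
Sum = -42 + 42 = 0

0


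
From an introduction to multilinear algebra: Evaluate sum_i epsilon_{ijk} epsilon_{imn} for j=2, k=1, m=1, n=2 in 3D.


Using the identity: epsilon_{ijk} epsilon_{imn} = delta_{jm} delta_{kn} - delta_{jn} delta_{km}.
delta_{21} = 0
delta_{12} = 0
delta_{22} = 1
delta_{11} = 1
Result = 0 * 0 - 1 * 1 = 0 - 1 = -1

-1


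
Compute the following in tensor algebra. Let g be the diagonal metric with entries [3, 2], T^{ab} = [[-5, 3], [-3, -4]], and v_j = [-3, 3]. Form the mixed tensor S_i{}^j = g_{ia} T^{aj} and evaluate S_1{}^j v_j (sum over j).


Step 1: lower the first index. For a diagonal metric, g_{ia} T^{aj} = g_{ii} T^{ij} (no sum on i).
g_{11} = 3
S_1{}^1 = 3 * T^{11} = 3 * -5 = -15
S_1{}^2 = 3 * T^{12} = 3 * 3 = 9
Step 2: contract S_1{}^j with v_j.
S_1{}^1 * v_1 = -15 * -3 = 45
S_1{}^2 * v_2 = 9 * 3 = 27
Result = 45 + 27 = 72

72


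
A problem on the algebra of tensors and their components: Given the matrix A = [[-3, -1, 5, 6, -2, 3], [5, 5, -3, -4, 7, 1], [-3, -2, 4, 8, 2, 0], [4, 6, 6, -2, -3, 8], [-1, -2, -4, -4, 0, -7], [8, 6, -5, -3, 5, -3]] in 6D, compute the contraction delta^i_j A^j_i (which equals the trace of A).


The contraction (trace) of a rank-2 tensor is the sum of its diagonal elements.
Diagonal entries: A[1,1] = -3, A[2,2] = 5, A[3,3] = 4, A[4,4] = -2, A[5,5] = 0, A[6,6] = -3
Tr(A) = -3 + 5 + 4 + -2 + 0 + -3 = 1

1


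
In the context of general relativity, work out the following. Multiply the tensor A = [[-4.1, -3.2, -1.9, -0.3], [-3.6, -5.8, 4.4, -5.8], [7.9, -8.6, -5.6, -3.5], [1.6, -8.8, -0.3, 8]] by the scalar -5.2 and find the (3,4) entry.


Scalar multiplication: (cA)_{ij} = c * A_{ij}.
c = -5.2
A_{34} = -3.5
(cA)_{34} = -5.2 * -3.5 = 18.2

18.2


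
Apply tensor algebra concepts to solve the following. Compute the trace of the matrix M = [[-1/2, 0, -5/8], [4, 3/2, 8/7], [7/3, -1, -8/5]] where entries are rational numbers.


The trace is the sum of diagonal entries.
Diagonal: M[1,1] = -1/2, M[2,2] = 3/2, M[3,3] = -8/5
Tr(M) = -1/2 + 3/2 + -8/5
Computing step by step:
After adding M[1,1]: -1/2
After adding M[2,2]: 1
After adding M[3,3]: -3/5
Tr(M) = -3/5

-3/5


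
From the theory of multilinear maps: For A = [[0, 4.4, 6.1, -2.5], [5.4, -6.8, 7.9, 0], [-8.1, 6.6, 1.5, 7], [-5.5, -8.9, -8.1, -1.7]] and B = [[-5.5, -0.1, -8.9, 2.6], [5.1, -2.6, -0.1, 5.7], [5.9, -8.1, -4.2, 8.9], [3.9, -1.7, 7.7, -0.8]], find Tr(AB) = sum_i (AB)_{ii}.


Tr(AB) = sum_i (AB)_{ii} where (AB)_{ii} = sum_k A_{ik} B_{ki}.
(AB)_{11} = 0*-5.5 + 4.4*5.1 + 6.1*5.9 + -2.5*3.9 = 48.68
(AB)_{22} = 5.4*-0.1 + -6.8*-2.6 + 7.9*-8.1 + 0*-1.7 = -46.85
(AB)_{33} = -8.1*-8.9 + 6.6*-0.1 + 1.5*-4.2 + 7*7.7 = 119.03
(AB)_{44} = -5.5*2.6 + -8.9*5.7 + -8.1*8.9 + -1.7*-0.8 = -135.76
Tr(AB) = 48.68 + -46.85 + 119.03 + -135.76 = -14.9

-14.9


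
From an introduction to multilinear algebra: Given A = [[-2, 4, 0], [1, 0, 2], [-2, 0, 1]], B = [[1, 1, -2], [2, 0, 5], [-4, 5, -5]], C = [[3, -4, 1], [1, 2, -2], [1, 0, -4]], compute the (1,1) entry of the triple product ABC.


(ABC)_{11} = sum_m (AB)_{1m} C_{m1}. First compute row 1 of AB.
(AB)_{11} = -2*1 + 4*2 + 0*-4 = 6
(AB)_{12} = -2*1 + 4*0 + 0*5 = -2
(AB)_{13} = -2*-2 + 4*5 + 0*-5 = 24
Now contract with column 1 of C:
(AB)_{11} * C_{11} = 6 * 3 = 18
(AB)_{12} * C_{21} = -2 * 1 = -2
(AB)_{13} * C_{31} = 24 * 1 = 24
(ABC)_{11} = 18 + -2 + 24 = 40

40


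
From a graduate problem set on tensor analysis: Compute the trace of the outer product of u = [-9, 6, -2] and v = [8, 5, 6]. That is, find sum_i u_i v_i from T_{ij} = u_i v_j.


The outer product gives T_{ij} = u_i v_j.
The trace (contraction) is Tr(T) = sum_i T_{ii} = sum_i u_i v_i.
Diagonal entries:
T_{11} = u_1 * v_1 = -9 * 8 = -72
T_{22} = u_2 * v_2 = 6 * 5 = 30
T_{33} = u_3 * v_3 = -2 * 6 = -12
Tr(T) = -72 + 30 + -12 = -54

-54


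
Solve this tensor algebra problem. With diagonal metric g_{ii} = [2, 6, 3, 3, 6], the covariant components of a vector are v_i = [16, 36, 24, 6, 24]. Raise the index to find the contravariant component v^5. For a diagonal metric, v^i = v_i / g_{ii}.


To raise an index with a diagonal metric: v^i = v_i / g_{ii}.
For index 5: v_5 = 24, g_{55} = 6
v^5 = 24 / 6 = 4

4


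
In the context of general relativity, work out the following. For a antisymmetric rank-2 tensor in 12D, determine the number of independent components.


A antisymmetric rank-2 tensor in d dimensions has d(d-1)/2 independent components.
d = 12
d(d-1)/2 = 12 * 11 / 2 = 132 / 2 = 66

66


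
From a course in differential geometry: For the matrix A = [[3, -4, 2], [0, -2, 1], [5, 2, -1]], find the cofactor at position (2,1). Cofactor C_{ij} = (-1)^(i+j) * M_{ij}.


To find cofactor C_{21}, delete row 2 and column 1.
The resulting 2x2 submatrix is: [[-4, 2], [2, -1]]
Minor M_{21} = -4*-1 - 2*2
  = 4 - 4 = 0
Sign = (-1)^(2+1) = (-1)^3 = -1
Cofactor C_{21} = -1 * 0 = 0

0


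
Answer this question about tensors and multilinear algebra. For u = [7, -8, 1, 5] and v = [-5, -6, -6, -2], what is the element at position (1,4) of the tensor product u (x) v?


The outer product entry T_{ij} = u_i * v_j.
We need i=1, j=4.
u_1 = 7, v_4 = -2
T_{1,4} = 7 * -2 = -14

-14


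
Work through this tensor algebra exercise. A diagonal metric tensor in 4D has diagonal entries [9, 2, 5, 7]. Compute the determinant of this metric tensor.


For a diagonal metric, the determinant is the product of diagonal entries.
Diagonal entries: 9, 2, 5, 7
det(g) = 9 * 2 * 5 * 7 = 630

630


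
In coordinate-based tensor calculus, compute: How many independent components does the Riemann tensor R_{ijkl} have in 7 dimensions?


The Riemann tensor in d dimensions has d^2(d^2 - 1)/12 independent components.
d = 7, so d^2 = 49
d^2 - 1 = 48
d^2(d^2 - 1) = 49 * 48 = 2352
Divide by 12: 2352 / 12 = 196

196


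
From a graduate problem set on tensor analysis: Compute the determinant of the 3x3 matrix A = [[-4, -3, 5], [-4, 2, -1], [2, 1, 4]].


Expanding along the first row, det(A) = a11*M_11 - a12*M_12 + a13*M_13, where M_1j is the (1,j) minor.
Minor M_11 = 2*4 - -1*1 = 9
Minor M_12 = -4*4 - -1*2 = -14
Minor M_13 = -4*1 - 2*2 = -8
det = -4*(9) - -3*(-14) + 5*(-8)
    = -36 - 42 + -40
    = -118

-118


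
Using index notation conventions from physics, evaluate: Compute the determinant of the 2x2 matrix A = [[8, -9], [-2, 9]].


For a 2x2 matrix [[a, b], [c, d]], det = a*d - b*c.
a = 8, b = -9, c = -2, d = 9
a*d = 8 * 9 = 72
b*c = -9 * -2 = 18
det = 72 - 18 = 54

54


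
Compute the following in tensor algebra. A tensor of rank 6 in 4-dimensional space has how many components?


The number of components of a rank-r tensor in d dimensions is d^r.
Here d = 4 and r = 6.
4^6 = 4096

4096


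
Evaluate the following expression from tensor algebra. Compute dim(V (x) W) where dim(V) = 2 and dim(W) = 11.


The dimension of a tensor product is the product of dimensions.
dim(V) = 2, dim(W) = 11
dim(V (x) W) = 2 * 11 = 22

22


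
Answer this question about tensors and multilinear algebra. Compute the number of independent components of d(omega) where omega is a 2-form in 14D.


The exterior derivative of a p-form is a (p+1)-form.
Its number of independent components is C(n, p+1).
n = 14, p+1 = 3
C(14, 3) = 364

364


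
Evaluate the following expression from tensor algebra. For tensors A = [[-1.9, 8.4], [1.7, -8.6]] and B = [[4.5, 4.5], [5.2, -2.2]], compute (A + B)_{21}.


Tensor addition is component-wise: (A + B)_{ij} = A_{ij} + B_{ij}.
A_{21} = 1.7
B_{21} = 5.2
(A + B)_{21} = 1.7 + 5.2 = 6.9

6.9


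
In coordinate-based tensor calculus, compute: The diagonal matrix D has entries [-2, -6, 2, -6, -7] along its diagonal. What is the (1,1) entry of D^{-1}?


For a diagonal matrix, the inverse has entries (D^{-1})_{ii} = 1/d_{ii}.
The diagonal entries are: d_{11} = -2, d_{22} = -6, d_{33} = 2, d_{44} = -6, d_{55} = -7
We need (D^{-1})_{11} = 1/d_{11} = 1/-2 = -1/2

-1/2


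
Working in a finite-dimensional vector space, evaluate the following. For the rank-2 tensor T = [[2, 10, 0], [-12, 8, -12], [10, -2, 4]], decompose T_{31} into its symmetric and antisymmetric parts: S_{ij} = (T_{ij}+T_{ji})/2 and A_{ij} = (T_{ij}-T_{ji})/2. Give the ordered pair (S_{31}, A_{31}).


T_{31} = 10
T_{13} = 0
S_{31} = (10 + 0)/2 = 10/2 = 5
A_{31} = (10 - 0)/2 = 10/2 = 5
Check: S + A = 5 + 5 = 10 = T_{31}.

(5, 5)


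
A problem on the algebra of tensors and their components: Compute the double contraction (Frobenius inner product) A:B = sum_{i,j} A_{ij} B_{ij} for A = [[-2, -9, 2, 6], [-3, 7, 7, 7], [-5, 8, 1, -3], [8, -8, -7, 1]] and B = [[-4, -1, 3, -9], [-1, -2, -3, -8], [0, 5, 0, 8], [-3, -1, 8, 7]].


A:B = sum over all i,j of A_{ij} * B_{ij}.
Row 1: -2*-4=8, -9*-1=9, 2*3=6, 6*-9=-54 => row sum = -31
Row 2: -3*-1=3, 7*-2=-14, 7*-3=-21, 7*-8=-56 => row sum = -88
Row 3: -5*0=0, 8*5=40, 1*0=0, -3*8=-24 => row sum = 16
Row 4: 8*-3=-24, -8*-1=8, -7*8=-56, 1*7=7 => row sum = -65
Total = -31 + -88 + 16 + -65 = -168

-168


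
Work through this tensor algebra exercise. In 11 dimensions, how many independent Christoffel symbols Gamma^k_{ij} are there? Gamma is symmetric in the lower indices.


Christoffel symbols Gamma^k_{ij} are symmetric in i,j, so there are d * d(d+1)/2 independent symbols.
d = 11
d(d+1)/2 = 11 * 12 / 2 = 66
Total = 11 * 66 = 726

726


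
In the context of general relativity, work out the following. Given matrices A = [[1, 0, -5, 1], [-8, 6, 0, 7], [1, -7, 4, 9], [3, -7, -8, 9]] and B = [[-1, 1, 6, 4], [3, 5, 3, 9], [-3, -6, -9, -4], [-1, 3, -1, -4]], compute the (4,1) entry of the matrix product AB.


(AB)_{ij} = sum_k A_{ik} B_{kj}.
For i=4, j=1:
A_{41} * B_{11} = 3 * -1 = -3
A_{42} * B_{21} = -7 * 3 = -21
A_{43} * B_{31} = -8 * -3 = 24
A_{44} * B_{41} = 9 * -1 = -9
Sum = -3 + -21 + 24 + -9 = -9

-9


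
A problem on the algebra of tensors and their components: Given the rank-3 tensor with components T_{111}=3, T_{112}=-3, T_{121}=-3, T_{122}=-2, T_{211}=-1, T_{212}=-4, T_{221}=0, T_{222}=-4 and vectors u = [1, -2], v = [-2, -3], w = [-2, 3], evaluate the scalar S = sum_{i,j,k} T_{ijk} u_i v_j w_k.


S = sum over i,j,k of T_{ijk} u_i v_j w_k. Expanding all 8 terms:
T_{111}*u_1*v_1*w_1 = 3*1*-2*-2 = 12  (running total: 12)
T_{112}*u_1*v_1*w_2 = -3*1*-2*3 = 18  (running total: 30)
T_{121}*u_1*v_2*w_1 = -3*1*-3*-2 = -18  (running total: 12)
T_{122}*u_1*v_2*w_2 = -2*1*-3*3 = 18  (running total: 30)
T_{211}*u_2*v_1*w_1 = -1*-2*-2*-2 = 8  (running total: 38)
T_{212}*u_2*v_1*w_2 = -4*-2*-2*3 = -48  (running total: -10)
T_{221}*u_2*v_2*w_1 = 0*-2*-3*-2 = 0  (running total: -10)
T_{222}*u_2*v_2*w_2 = -4*-2*-3*3 = -72  (running total: -82)
S = -82

-82


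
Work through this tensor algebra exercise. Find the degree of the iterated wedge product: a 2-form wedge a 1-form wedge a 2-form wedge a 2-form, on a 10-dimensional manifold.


The degree of a wedge product is the sum of the degrees of the individual forms.
Degrees: 2, 1, 2, 2
Total degree = 2 + 1 + 2 + 2 = 7

7


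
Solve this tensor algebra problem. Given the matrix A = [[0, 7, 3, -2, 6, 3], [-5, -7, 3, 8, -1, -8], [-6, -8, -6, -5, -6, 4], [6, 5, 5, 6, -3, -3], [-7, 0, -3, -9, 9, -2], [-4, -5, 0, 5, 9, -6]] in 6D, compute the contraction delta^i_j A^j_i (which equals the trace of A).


The contraction (trace) of a rank-2 tensor is the sum of its diagonal elements.
Diagonal entries: A[1,1] = 0, A[2,2] = -7, A[3,3] = -6, A[4,4] = 6, A[5,5] = 9, A[6,6] = -6
Tr(A) = 0 + -7 + -6 + 6 + 9 + -6 = -4

-4


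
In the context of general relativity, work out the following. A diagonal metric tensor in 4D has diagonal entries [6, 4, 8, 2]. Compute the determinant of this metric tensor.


For a diagonal metric, the determinant is the product of diagonal entries.
Diagonal entries: 6, 4, 8, 2
det(g) = 6 * 4 * 8 * 2 = 384

384


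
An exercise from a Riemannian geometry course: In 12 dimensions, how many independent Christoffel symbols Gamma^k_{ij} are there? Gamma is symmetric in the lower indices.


Christoffel symbols Gamma^k_{ij} are symmetric in i,j, so there are d * d(d+1)/2 independent symbols.
d = 12
d(d+1)/2 = 12 * 13 / 2 = 78
Total = 12 * 78 = 936

936


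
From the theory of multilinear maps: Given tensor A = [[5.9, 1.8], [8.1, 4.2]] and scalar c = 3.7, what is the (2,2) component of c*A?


Scalar multiplication: (cA)_{ij} = c * A_{ij}.
c = 3.7
A_{22} = 4.2
(cA)_{22} = 3.7 * 4.2 = 15.54

15.54


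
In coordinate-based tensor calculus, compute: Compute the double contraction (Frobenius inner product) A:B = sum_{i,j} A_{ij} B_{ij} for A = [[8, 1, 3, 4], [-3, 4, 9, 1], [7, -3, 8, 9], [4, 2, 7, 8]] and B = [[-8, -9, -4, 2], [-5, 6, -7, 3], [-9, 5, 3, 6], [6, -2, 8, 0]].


A:B = sum over all i,j of A_{ij} * B_{ij}.
Row 1: 8*-8=-64, 1*-9=-9, 3*-4=-12, 4*2=8 => row sum = -77
Row 2: -3*-5=15, 4*6=24, 9*-7=-63, 1*3=3 => row sum = -21
Row 3: 7*-9=-63, -3*5=-15, 8*3=24, 9*6=54 => row sum = 0
Row 4: 4*6=24, 2*-2=-4, 7*8=56, 8*0=0 => row sum = 76
Total = -77 + -21 + 0 + 76 = -22

-22


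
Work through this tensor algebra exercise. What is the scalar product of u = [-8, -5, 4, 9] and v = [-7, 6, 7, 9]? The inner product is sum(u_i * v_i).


The inner product u . v = sum of u_i * v_i.
Term-by-term: -8 * -7, -5 * 6, 4 * 7, 9 * 9
Products: 56, -30, 28, 81
Sum = 56 + -30 + 28 + 81 = 135

135


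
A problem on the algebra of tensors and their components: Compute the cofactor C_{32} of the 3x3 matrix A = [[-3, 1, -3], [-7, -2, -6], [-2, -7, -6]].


To find cofactor C_{32}, delete row 3 and column 2.
The resulting 2x2 submatrix is: [[-3, -3], [-7, -6]]
Minor M_{32} = -3*-6 - -3*-7
  = 18 - 21 = -3
Sign = (-1)^(3+2) = (-1)^5 = -1
Cofactor C_{32} = -1 * -3 = 3

3


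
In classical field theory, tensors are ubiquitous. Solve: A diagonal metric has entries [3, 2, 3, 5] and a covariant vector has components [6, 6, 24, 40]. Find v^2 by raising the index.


To raise an index with a diagonal metric: v^i = v_i / g_{ii}.
For index 2: v_2 = 6, g_{22} = 2
v^2 = 6 / 2 = 3

3


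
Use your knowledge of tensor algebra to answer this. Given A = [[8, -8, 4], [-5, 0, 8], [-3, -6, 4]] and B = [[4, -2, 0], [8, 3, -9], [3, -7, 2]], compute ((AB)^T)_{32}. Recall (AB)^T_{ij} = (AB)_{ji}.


(AB)^T_{ij} = (AB)_{ji} = sum_k A_{jk} B_{ki}.
For i=3, j=2 we need (AB)_{23}:
A_{21} * B_{13} = -5 * 0 = 0
A_{22} * B_{23} = 0 * -9 = 0
A_{23} * B_{33} = 8 * 2 = 16
Sum = 0 + 0 + 16 = 16

16


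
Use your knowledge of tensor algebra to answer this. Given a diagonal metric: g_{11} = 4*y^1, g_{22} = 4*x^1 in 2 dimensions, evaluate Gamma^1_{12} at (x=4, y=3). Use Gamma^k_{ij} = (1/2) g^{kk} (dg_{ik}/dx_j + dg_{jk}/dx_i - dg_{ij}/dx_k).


For a diagonal metric, Gamma^k_{ij} = (1/2) g^{kk} (dg_{ik}/dx_j + dg_{jk}/dx_i - dg_{ij}/dx_k).
The metric is diagonal, so g_{ab} = 0 for a != b.
At the given point: g_{11} = 12, g_{22} = 16
g^{11} = 1/12
dg_{11}/dx_2 = dg_{11}/dx_2 = 4
dg_{21}/dx_1 = 0 (off-diagonal)
dg_{12}/dx_1 = 0 (off-diagonal)
Numerator = 4 + 0 - 0 = 4
Gamma^1_{12} = 4 / (2 * 12) = 1/6

1/6


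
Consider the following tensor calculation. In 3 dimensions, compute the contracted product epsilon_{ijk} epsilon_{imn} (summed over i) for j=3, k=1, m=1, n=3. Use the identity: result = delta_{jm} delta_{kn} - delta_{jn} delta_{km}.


Using the identity: epsilon_{ijk} epsilon_{imn} = delta_{jm} delta_{kn} - delta_{jn} delta_{km}.
delta_{31} = 0
delta_{13} = 0
delta_{33} = 1
delta_{11} = 1
Result = 0 * 0 - 1 * 1 = 0 - 1 = -1

-1


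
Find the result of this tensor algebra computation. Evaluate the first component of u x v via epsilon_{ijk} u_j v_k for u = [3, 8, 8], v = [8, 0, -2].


(u x v)_1 = sum_{j,k} epsilon_{1jk} u_j v_k. Only permutations of (1,2,3) contribute; the two non-zero terms are:
eps_{123} u_2 v_3 = 1 * 8 * -2 = -16
eps_{132} u_3 v_2 = -1 * 8 * 0 = 0
(u x v)_1 = -16

-16


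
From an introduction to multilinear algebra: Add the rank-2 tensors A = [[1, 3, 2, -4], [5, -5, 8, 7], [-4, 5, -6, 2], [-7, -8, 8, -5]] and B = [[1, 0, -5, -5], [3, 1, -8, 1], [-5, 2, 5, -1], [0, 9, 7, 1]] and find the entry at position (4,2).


Tensor addition is component-wise: (A + B)_{ij} = A_{ij} + B_{ij}.
A_{42} = -8
B_{42} = 9
(A + B)_{42} = -8 + 9 = 1

1


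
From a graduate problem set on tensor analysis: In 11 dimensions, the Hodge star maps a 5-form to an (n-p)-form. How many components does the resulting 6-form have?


The Hodge dual of a p-form on an n-dimensional manifold is an (n-p)-form.
n = 11, p = 5, so dual degree = 11 - 5 = 6
The number of components is C(n, n-p) = C(11, 6) = 462

462


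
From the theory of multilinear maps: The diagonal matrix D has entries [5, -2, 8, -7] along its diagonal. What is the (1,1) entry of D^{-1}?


For a diagonal matrix, the inverse has entries (D^{-1})_{ii} = 1/d_{ii}.
The diagonal entries are: d_{11} = 5, d_{22} = -2, d_{33} = 8, d_{44} = -7
We need (D^{-1})_{11} = 1/d_{11} = 1/5 = 1/5

1/5


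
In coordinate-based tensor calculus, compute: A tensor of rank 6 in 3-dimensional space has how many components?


The number of components of a rank-r tensor in d dimensions is d^r.
Here d = 3 and r = 6.
3^6 = 729

729


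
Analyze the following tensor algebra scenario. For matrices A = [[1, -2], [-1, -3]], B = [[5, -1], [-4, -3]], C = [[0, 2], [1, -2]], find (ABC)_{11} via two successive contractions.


(ABC)_{11} = sum_m (AB)_{1m} C_{m1}. First compute row 1 of AB.
(AB)_{11} = 1*5 + -2*-4 = 13
(AB)_{12} = 1*-1 + -2*-3 = 5
Now contract with column 1 of C:
(AB)_{11} * C_{11} = 13 * 0 = 0
(AB)_{12} * C_{21} = 5 * 1 = 5
(ABC)_{11} = 0 + 5 = 5

5


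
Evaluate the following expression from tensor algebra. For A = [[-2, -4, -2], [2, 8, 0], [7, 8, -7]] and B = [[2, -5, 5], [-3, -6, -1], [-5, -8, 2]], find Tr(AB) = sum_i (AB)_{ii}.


Tr(AB) = sum_i (AB)_{ii} where (AB)_{ii} = sum_k A_{ik} B_{ki}.
(AB)_{11} = -2*2 + -4*-3 + -2*-5 = 18
(AB)_{22} = 2*-5 + 8*-6 + 0*-8 = -58
(AB)_{33} = 7*5 + 8*-1 + -7*2 = 13
Tr(AB) = 18 + -58 + 13 = -27

-27


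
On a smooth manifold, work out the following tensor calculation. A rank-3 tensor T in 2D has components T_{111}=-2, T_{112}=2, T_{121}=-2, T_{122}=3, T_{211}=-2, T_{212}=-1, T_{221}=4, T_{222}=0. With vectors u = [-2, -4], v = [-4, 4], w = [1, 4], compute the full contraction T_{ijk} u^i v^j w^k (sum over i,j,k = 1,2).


S = sum over i,j,k of T_{ijk} u_i v_j w_k. Expanding all 8 terms:
T_{111}*u_1*v_1*w_1 = -2*-2*-4*1 = -16  (running total: -16)
T_{112}*u_1*v_1*w_2 = 2*-2*-4*4 = 64  (running total: 48)
T_{121}*u_1*v_2*w_1 = -2*-2*4*1 = 16  (running total: 64)
T_{122}*u_1*v_2*w_2 = 3*-2*4*4 = -96  (running total: -32)
T_{211}*u_2*v_1*w_1 = -2*-4*-4*1 = -32  (running total: -64)
T_{212}*u_2*v_1*w_2 = -1*-4*-4*4 = -64  (running total: -128)
T_{221}*u_2*v_2*w_1 = 4*-4*4*1 = -64  (running total: -192)
T_{222}*u_2*v_2*w_2 = 0*-4*4*4 = 0  (running total: -192)
S = -192

-192


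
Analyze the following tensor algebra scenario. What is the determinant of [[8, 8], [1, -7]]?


For a 2x2 matrix [[a, b], [c, d]], det = a*d - b*c.
a = 8, b = 8, c = 1, d = -7
a*d = 8 * -7 = -56
b*c = 8 * 1 = 8
det = -56 - 8 = -64

-64


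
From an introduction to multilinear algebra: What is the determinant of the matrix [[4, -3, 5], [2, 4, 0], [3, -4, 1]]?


Expanding along the first row, det(A) = a11*M_11 - a12*M_12 + a13*M_13, where M_1j is the (1,j) minor.
Minor M_11 = 4*1 - 0*-4 = 4
Minor M_12 = 2*1 - 0*3 = 2
Minor M_13 = 2*-4 - 4*3 = -20
det = 4*(4) - -3*(2) + 5*(-20)
    = 16 - -6 + -100
    = -78

-78


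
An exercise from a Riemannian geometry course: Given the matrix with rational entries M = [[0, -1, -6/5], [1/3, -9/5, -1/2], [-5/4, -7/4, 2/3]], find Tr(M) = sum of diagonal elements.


The trace is the sum of diagonal entries.
Diagonal: M[1,1] = 0, M[2,2] = -9/5, M[3,3] = 2/3
Tr(M) = 0 + -9/5 + 2/3
Computing step by step:
After adding M[1,1]: 0
After adding M[2,2]: -9/5
After adding M[3,3]: -17/15
Tr(M) = -17/15

-17/15


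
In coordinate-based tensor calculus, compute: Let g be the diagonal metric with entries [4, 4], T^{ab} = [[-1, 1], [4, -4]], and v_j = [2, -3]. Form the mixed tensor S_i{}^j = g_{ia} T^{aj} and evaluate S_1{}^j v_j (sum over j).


Step 1: lower the first index. For a diagonal metric, g_{ia} T^{aj} = g_{ii} T^{ij} (no sum on i).
g_{11} = 4
S_1{}^1 = 4 * T^{11} = 4 * -1 = -4
S_1{}^2 = 4 * T^{12} = 4 * 1 = 4
Step 2: contract S_1{}^j with v_j.
S_1{}^1 * v_1 = -4 * 2 = -8
S_1{}^2 * v_2 = 4 * -3 = -12
Result = -8 + -12 = -20

-20


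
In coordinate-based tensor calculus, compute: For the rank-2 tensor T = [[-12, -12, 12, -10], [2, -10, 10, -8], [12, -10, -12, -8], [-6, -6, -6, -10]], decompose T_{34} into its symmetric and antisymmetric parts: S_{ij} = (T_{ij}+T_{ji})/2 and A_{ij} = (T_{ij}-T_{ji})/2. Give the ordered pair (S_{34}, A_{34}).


T_{34} = -8
T_{43} = -6
S_{34} = (-8 + -6)/2 = -14/2 = -7
A_{34} = (-8 - -6)/2 = -2/2 = -1
Check: S + A = -7 + -1 = -8 = T_{34}.

(-7, -1)


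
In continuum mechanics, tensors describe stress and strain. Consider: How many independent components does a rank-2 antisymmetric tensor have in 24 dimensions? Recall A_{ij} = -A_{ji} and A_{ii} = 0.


An antisymmetric rank-2 tensor satisfies A_{ij} = -A_{ji}, so diagonal entries are zero.
The independent components are the upper-triangular entries: C(n, 2) = n(n-1)/2.
n = 24
C(24, 2) = 24 * 23 / 2 = 552 / 2 = 276

276


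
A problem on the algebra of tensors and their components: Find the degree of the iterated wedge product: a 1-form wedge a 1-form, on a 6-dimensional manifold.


The degree of a wedge product is the sum of the degrees of the individual forms.
Degrees: 1, 1
Total degree = 1 + 1 = 2

2


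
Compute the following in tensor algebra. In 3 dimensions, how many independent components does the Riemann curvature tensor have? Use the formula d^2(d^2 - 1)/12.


The Riemann tensor in d dimensions has d^2(d^2 - 1)/12 independent components.
d = 3, so d^2 = 9
d^2 - 1 = 8
d^2(d^2 - 1) = 9 * 8 = 72
Divide by 12: 72 / 12 = 6

6


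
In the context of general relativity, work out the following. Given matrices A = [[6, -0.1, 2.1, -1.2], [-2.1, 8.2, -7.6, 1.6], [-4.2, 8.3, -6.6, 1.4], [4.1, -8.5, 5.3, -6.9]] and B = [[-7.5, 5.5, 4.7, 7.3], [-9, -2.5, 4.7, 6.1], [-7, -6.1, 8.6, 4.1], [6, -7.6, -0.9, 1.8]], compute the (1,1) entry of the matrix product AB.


(AB)_{ij} = sum_k A_{ik} B_{kj}.
For i=1, j=1:
A_{11} * B_{11} = 6 * -7.5 = -45
A_{12} * B_{21} = -0.1 * -9 = 0.9
A_{13} * B_{31} = 2.1 * -7 = -14.7
A_{14} * B_{41} = -1.2 * 6 = -7.2
Sum = -45 + 0.9 + -14.7 + -7.2 = -66

-66


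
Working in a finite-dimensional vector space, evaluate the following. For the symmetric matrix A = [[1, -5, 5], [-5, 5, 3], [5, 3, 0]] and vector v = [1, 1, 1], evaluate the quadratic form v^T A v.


First compute Av:
(Av)_1 = 1*1 + -5*1 + 5*1 = 1
(Av)_2 = -5*1 + 5*1 + 3*1 = 3
(Av)_3 = 5*1 + 3*1 + 0*1 = 8
Av = [1, 3, 8]
Then v^T (Av) = 1*1 + 1*3 + 1*8
= 1 + 3 + 8 = 12

12


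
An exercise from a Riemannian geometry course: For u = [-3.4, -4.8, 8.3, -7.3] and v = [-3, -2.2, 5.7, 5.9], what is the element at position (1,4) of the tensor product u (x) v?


The outer product entry T_{ij} = u_i * v_j.
We need i=1, j=4.
u_1 = -3.4, v_4 = 5.9
T_{1,4} = -3.4 * 5.9 = -20.06

-20.06


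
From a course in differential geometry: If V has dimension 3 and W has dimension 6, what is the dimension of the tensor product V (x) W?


The dimension of a tensor product is the product of dimensions.
dim(V) = 3, dim(W) = 6
dim(V (x) W) = 3 * 6 = 18

18


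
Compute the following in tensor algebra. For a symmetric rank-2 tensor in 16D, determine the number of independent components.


A symmetric rank-2 tensor in d dimensions has d(d+1)/2 independent components.
d = 16
d(d+1)/2 = 16 * 17 / 2 = 272 / 2 = 136

136


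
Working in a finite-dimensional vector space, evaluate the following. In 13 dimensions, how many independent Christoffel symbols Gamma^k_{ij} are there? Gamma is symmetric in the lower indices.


Christoffel symbols Gamma^k_{ij} are symmetric in i,j, so there are d * d(d+1)/2 independent symbols.
d = 13
d(d+1)/2 = 13 * 14 / 2 = 91
Total = 13 * 91 = 1183

1183


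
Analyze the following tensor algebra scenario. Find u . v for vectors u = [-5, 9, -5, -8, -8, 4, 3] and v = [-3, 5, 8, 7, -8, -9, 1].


The inner product u . v = sum of u_i * v_i.
Term-by-term: -5 * -3, 9 * 5, -5 * 8, -8 * 7, -8 * -8, 4 * -9, 3 * 1
Products: 15, 45, -40, -56, 64, -36, 3
Sum = 15 + 45 + -40 + -56 + 64 + -36 + 3 = -5

-5


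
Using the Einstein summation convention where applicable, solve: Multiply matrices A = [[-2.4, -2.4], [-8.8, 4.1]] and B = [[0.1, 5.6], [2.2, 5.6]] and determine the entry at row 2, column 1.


(AB)_{ij} = sum_k A_{ik} B_{kj}.
For i=2, j=1:
A_{21} * B_{11} = -8.8 * 0.1 = -0.88
A_{22} * B_{21} = 4.1 * 2.2 = 9.02
Sum = -0.88 + 9.02 = 8.14

8.14


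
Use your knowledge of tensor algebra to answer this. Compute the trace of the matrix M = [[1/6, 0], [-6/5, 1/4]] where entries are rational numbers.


The trace is the sum of diagonal entries.
Diagonal: M[1,1] = 1/6, M[2,2] = 1/4
Tr(M) = 1/6 + 1/4
Computing step by step:
After adding M[1,1]: 1/6
After adding M[2,2]: 5/12
Tr(M) = 5/12

5/12


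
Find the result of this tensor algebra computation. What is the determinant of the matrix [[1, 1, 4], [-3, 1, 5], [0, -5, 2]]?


Expanding along the first row, det(A) = a11*M_11 - a12*M_12 + a13*M_13, where M_1j is the (1,j) minor.
Minor M_11 = 1*2 - 5*-5 = 27
Minor M_12 = -3*2 - 5*0 = -6
Minor M_13 = -3*-5 - 1*0 = 15
det = 1*(27) - 1*(-6) + 4*(15)
    = 27 - -6 + 60
    = 93

93


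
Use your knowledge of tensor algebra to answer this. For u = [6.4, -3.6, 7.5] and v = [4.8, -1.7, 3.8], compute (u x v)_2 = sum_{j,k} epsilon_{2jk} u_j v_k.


(u x v)_2 = sum_{j,k} epsilon_{2jk} u_j v_k. Only permutations of (1,2,3) contribute; the two non-zero terms are:
eps_{213} u_1 v_3 = -1 * 6.4 * 3.8 = -24.32
eps_{231} u_3 v_1 = 1 * 7.5 * 4.8 = 36
(u x v)_2 = 11.68

11.68


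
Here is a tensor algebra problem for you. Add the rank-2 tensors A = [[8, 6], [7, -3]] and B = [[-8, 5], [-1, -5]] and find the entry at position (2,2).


Tensor addition is component-wise: (A + B)_{ij} = A_{ij} + B_{ij}.
A_{22} = -3
B_{22} = -5
(A + B)_{22} = -3 + -5 = -8

-8


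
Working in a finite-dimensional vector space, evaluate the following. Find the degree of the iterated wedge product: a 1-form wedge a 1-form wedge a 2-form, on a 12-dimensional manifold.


The degree of a wedge product is the sum of the degrees of the individual forms.
Degrees: 1, 1, 2
Total degree = 1 + 1 + 2 = 4

4
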